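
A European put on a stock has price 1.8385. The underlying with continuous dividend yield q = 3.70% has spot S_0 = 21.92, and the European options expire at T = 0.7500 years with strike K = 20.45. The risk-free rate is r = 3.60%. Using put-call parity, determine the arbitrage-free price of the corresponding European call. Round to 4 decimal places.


Answer: Call price = 3.2533

Derivation:
Put-call parity: C - P = S_0 * exp(-qT) - K * exp(-rT).
S_0 * exp(-qT) = 21.9200 * 0.97263149 = 21.32008235
K * exp(-rT) = 20.4500 * 0.97336124 = 19.90523739
C = P + S*exp(-qT) - K*exp(-rT)
C = 1.8385 + 21.32008235 - 19.90523739 = 3.2533


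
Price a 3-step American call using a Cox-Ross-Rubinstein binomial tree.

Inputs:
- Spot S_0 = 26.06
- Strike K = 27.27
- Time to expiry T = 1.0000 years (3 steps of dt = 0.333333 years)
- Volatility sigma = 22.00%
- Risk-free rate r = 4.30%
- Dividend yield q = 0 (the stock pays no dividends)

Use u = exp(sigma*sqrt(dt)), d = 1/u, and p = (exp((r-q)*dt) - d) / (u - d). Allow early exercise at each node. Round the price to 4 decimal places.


dt = T/N = 0.333333
u = exp(sigma*sqrt(dt)) = 1.135436; d = 1/u = 0.880719
p = (exp((r-q)*dt) - d) / (u - d) = 0.524965
Discount per step: exp(-r*dt) = 0.985769
Stock lattice S(k, i) with i counting down-moves:
  k=0: S(0,0) = 26.0600
  k=1: S(1,0) = 29.5895; S(1,1) = 22.9515
  k=2: S(2,0) = 33.5970; S(2,1) = 26.0600; S(2,2) = 20.2138
  k=3: S(3,0) = 38.1472; S(3,1) = 29.5895; S(3,2) = 22.9515; S(3,3) = 17.8027
Terminal payoffs V(N, i) = max(S_T - K, 0):
  V(3,0) = 10.877215; V(3,1) = 2.319472; V(3,2) = 0.000000; V(3,3) = 0.000000
Backward induction: V(k, i) = exp(-r*dt) * [p * V(k+1, i) + (1-p) * V(k+1, i+1)]; then take max(V_cont, immediate exercise) for American.
  V(2,0) = exp(-r*dt) * [p*10.877215 + (1-p)*2.319472] = 6.715046; exercise = 6.326963; V(2,0) = max -> 6.715046
  V(2,1) = exp(-r*dt) * [p*2.319472 + (1-p)*0.000000] = 1.200313; exercise = 0.000000; V(2,1) = max -> 1.200313
  V(2,2) = exp(-r*dt) * [p*0.000000 + (1-p)*0.000000] = 0.000000; exercise = 0.000000; V(2,2) = max -> 0.000000
  V(1,0) = exp(-r*dt) * [p*6.715046 + (1-p)*1.200313] = 4.037073; exercise = 2.319472; V(1,0) = max -> 4.037073
  V(1,1) = exp(-r*dt) * [p*1.200313 + (1-p)*0.000000] = 0.621155; exercise = 0.000000; V(1,1) = max -> 0.621155
  V(0,0) = exp(-r*dt) * [p*4.037073 + (1-p)*0.621155] = 2.380033; exercise = 0.000000; V(0,0) = max -> 2.380033

Answer: Price = V(0,0) = 2.3800


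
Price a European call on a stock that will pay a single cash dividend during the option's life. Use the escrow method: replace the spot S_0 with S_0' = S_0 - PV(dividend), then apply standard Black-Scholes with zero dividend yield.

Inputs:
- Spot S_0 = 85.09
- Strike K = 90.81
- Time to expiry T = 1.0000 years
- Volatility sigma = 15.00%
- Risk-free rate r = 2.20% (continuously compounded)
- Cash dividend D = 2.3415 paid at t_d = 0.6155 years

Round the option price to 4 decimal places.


PV(D) = D * exp(-r * t_d) = 2.3415 * 0.98655027 = 2.31000745
S_0' = S_0 - PV(D) = 85.0900 - 2.31000745 = 82.77999255
d1 = (ln(S_0'/K) + (r + sigma^2/2)*T) / (sigma*sqrt(T)) = -0.39555344
d2 = d1 - sigma*sqrt(T) = -0.54555344
exp(-rT) = 0.97824024
N(d1) = 0.34621725; N(d2) = 0.29268647
C = S_0' * N(d1) - K * exp(-rT) * N(d2) = 82.77999255 * 0.34621725 - 90.8100 * 0.97824024 * 0.29268647 = 2.6594

Answer: Price = 2.6594


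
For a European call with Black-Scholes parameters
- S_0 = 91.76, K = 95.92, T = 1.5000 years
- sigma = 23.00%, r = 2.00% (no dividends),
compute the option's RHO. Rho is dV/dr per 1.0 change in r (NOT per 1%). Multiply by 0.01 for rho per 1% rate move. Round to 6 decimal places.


Answer: Rho = 59.198068

Derivation:
d1 = 0.0899458388; d2 = -0.1917454816
phi(d1) = 0.3973317678; exp(-qT) = 1.0000000000; exp(-rT) = 0.9704455335
N(d2) = 0.4239707889
Rho = K*T*exp(-rT)*N(d2) = 95.9200 * 1.5000 * 0.9704455335 * 0.4239707889 = 59.198068


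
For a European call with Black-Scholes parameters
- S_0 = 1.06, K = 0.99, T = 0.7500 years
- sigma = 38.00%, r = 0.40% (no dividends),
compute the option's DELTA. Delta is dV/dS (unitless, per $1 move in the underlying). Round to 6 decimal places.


Answer: Delta = 0.648495

Derivation:
d1 = 0.3812615883; d2 = 0.0521719349
phi(d1) = 0.3709756943; exp(-qT) = 1.0000000000; exp(-rT) = 0.9970044955
N(d1) = 0.6484954235
Delta = exp(-qT) * N(d1) = 1.0000000000 * 0.6484954235 = 0.648495


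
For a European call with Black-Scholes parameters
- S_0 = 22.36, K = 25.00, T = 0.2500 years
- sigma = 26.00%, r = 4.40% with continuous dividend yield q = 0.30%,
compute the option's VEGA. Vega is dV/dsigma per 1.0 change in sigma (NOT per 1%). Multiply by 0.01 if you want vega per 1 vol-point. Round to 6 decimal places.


d1 = -0.7146321275; d2 = -0.8446321275
phi(d1) = 0.3090389148; exp(-qT) = 0.9992502812; exp(-rT) = 0.9890602788
Vega = S * exp(-qT) * phi(d1) * sqrt(T) = 22.3600 * 0.9992502812 * 0.3090389148 * 0.5000000000 = 3.452465

Answer: Vega = 3.452465


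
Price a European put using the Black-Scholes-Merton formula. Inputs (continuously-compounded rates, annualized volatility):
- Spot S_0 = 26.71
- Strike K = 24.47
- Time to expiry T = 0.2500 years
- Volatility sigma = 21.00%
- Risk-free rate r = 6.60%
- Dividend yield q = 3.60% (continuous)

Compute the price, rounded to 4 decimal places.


d1 = (ln(S/K) + (r - q + 0.5*sigma^2) * T) / (sigma * sqrt(T)) = 0.95812047
d2 = d1 - sigma * sqrt(T) = 0.85312047
exp(-rT) = 0.98363538; exp(-qT) = 0.99104038
P = K * exp(-rT) * N(-d2) - S_0 * exp(-qT) * N(-d1)
N(-d1) = 0.16900101; N(-d2) = 0.19679625
P = 24.4700 * 0.98363538 * 0.19679625 - 26.7100 * 0.99104038 * 0.16900101 = 0.2632

Answer: Price = 0.2632


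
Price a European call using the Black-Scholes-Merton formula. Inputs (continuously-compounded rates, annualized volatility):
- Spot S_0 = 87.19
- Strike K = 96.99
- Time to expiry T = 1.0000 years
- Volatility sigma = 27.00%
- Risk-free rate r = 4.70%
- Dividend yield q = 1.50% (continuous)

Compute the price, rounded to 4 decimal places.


Answer: Price = 6.6182

Derivation:
d1 = (ln(S/K) + (r - q + 0.5*sigma^2) * T) / (sigma * sqrt(T)) = -0.14099346
d2 = d1 - sigma * sqrt(T) = -0.41099346
exp(-rT) = 0.95408740; exp(-qT) = 0.98511194
C = S_0 * exp(-qT) * N(d1) - K * exp(-rT) * N(d2)
N(d1) = 0.44393755; N(d2) = 0.34053866
C = 87.1900 * 0.98511194 * 0.44393755 - 96.9900 * 0.95408740 * 0.34053866 = 6.6182


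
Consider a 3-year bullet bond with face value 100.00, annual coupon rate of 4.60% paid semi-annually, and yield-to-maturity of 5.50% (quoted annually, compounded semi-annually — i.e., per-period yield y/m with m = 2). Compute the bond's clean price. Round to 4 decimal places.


Answer: Price = 97.5419

Derivation:
Coupon per period c = face * coupon_rate / m = 2.300000
Periods per year m = 2; per-period yield y/m = 0.027500
Number of cashflows N = 6
Cashflows (t years, CF_t, discount factor 1/(1+y/m)^(m*t), PV):
  t = 0.5000: CF_t = 2.300000, DF = 0.973236, PV = 2.238443
  t = 1.0000: CF_t = 2.300000, DF = 0.947188, PV = 2.178533
  t = 1.5000: CF_t = 2.300000, DF = 0.921838, PV = 2.120227
  t = 2.0000: CF_t = 2.300000, DF = 0.897166, PV = 2.063481
  t = 2.5000: CF_t = 2.300000, DF = 0.873154, PV = 2.008254
  t = 3.0000: CF_t = 102.300000, DF = 0.849785, PV = 86.932997
Price P = sum_t PV_t = 97.541935


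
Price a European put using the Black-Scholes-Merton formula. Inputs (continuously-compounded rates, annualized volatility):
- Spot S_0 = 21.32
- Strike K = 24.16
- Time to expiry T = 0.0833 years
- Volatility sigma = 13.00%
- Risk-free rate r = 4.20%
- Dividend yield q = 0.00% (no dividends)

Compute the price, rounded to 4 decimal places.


Answer: Price = 2.7558

Derivation:
d1 = (ln(S/K) + (r - q + 0.5*sigma^2) * T) / (sigma * sqrt(T)) = -3.22093410
d2 = d1 - sigma * sqrt(T) = -3.25845436
exp(-rT) = 0.99650751; exp(-qT) = 1.00000000
P = K * exp(-rT) * N(-d2) - S_0 * exp(-qT) * N(-d1)
N(-d1) = 0.99936113; N(-d2) = 0.99943990
P = 24.1600 * 0.99650751 * 0.99943990 - 21.3200 * 1.00000000 * 0.99936113 = 2.7558


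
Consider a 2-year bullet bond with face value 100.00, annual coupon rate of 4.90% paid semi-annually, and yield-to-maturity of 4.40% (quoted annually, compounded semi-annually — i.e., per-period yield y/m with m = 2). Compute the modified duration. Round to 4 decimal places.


Answer: Modified duration = 1.8882

Derivation:
Coupon per period c = face * coupon_rate / m = 2.450000
Periods per year m = 2; per-period yield y/m = 0.022000
Number of cashflows N = 4
Cashflows (t years, CF_t, discount factor 1/(1+y/m)^(m*t), PV):
  t = 0.5000: CF_t = 2.450000, DF = 0.978474, PV = 2.397260
  t = 1.0000: CF_t = 2.450000, DF = 0.957411, PV = 2.345656
  t = 1.5000: CF_t = 2.450000, DF = 0.936801, PV = 2.295162
  t = 2.0000: CF_t = 102.450000, DF = 0.916635, PV = 93.909252
Price P = sum_t PV_t = 100.947330
First compute Macaulay numerator sum_t t * PV_t:
  t * PV_t at t = 0.5000: 1.198630
  t * PV_t at t = 1.0000: 2.345656
  t * PV_t at t = 1.5000: 3.442743
  t * PV_t at t = 2.0000: 187.818503
Macaulay duration D = 194.805533 / 100.947330 = 1.929774
Modified duration = D / (1 + y/m) = 1.929774 / (1 + 0.022000) = 1.888233


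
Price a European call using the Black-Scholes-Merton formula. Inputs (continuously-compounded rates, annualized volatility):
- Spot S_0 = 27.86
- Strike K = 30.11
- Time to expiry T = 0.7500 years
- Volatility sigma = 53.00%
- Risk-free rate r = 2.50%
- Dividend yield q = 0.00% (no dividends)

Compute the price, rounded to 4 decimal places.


Answer: Price = 4.4073

Derivation:
d1 = (ln(S/K) + (r - q + 0.5*sigma^2) * T) / (sigma * sqrt(T)) = 0.10113897
d2 = d1 - sigma * sqrt(T) = -0.35785449
exp(-rT) = 0.98142469; exp(-qT) = 1.00000000
C = S_0 * exp(-qT) * N(d1) - K * exp(-rT) * N(d2)
N(d1) = 0.54027993; N(d2) = 0.36022610
C = 27.8600 * 1.00000000 * 0.54027993 - 30.1100 * 0.98142469 * 0.36022610 = 4.4073


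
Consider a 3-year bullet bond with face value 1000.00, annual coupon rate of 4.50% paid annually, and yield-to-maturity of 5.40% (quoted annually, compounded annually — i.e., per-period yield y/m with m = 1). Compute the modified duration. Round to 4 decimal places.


Answer: Modified duration = 2.7239

Derivation:
Coupon per period c = face * coupon_rate / m = 45.000000
Periods per year m = 1; per-period yield y/m = 0.054000
Number of cashflows N = 3
Cashflows (t years, CF_t, discount factor 1/(1+y/m)^(m*t), PV):
  t = 1.0000: CF_t = 45.000000, DF = 0.948767, PV = 42.694497
  t = 2.0000: CF_t = 45.000000, DF = 0.900158, PV = 40.507113
  t = 3.0000: CF_t = 1045.000000, DF = 0.854040, PV = 892.471709
Price P = sum_t PV_t = 975.673319
First compute Macaulay numerator sum_t t * PV_t:
  t * PV_t at t = 1.0000: 42.694497
  t * PV_t at t = 2.0000: 81.014226
  t * PV_t at t = 3.0000: 2677.415126
Macaulay duration D = 2801.123849 / 975.673319 = 2.870965
Modified duration = D / (1 + y/m) = 2.870965 / (1 + 0.054000) = 2.723876


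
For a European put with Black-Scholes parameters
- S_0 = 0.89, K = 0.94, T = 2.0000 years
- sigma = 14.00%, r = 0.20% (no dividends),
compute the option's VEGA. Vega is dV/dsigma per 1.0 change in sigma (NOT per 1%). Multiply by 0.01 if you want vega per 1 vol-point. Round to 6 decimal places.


Answer: Vega = 0.495988

Derivation:
d1 = -0.1568686723; d2 = -0.3548585710
phi(d1) = 0.3940638120; exp(-qT) = 1.0000000000; exp(-rT) = 0.9960079893
Vega = S * exp(-qT) * phi(d1) * sqrt(T) = 0.8900 * 1.0000000000 * 0.3940638120 * 1.4142135624 = 0.495988


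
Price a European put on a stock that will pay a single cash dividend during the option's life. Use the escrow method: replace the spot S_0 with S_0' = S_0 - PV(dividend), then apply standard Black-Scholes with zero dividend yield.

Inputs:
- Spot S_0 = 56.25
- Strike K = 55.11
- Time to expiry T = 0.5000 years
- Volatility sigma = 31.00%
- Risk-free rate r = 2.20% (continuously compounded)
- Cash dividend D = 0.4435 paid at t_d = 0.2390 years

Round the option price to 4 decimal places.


Answer: Price = 4.1908

Derivation:
PV(D) = D * exp(-r * t_d) = 0.4435 * 0.99475580 = 0.44117420
S_0' = S_0 - PV(D) = 56.2500 - 0.44117420 = 55.80882580
d1 = (ln(S_0'/K) + (r + sigma^2/2)*T) / (sigma*sqrt(T)) = 0.21726808
d2 = d1 - sigma*sqrt(T) = -0.00193502
exp(-rT) = 0.98906028
N(-d1) = 0.41399972; N(-d2) = 0.50077196
P = K * exp(-rT) * N(-d2) - S_0' * N(-d1) = 55.1100 * 0.98906028 * 0.50077196 - 55.80882580 * 0.41399972 = 4.1908


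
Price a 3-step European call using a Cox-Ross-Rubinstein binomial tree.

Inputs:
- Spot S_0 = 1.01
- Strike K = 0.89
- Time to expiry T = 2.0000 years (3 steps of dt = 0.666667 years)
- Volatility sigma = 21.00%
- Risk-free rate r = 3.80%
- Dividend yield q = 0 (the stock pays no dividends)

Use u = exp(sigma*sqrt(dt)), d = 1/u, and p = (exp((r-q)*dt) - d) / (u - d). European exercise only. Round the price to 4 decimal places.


dt = T/N = 0.666667
u = exp(sigma*sqrt(dt)) = 1.187042; d = 1/u = 0.842430
p = (exp((r-q)*dt) - d) / (u - d) = 0.531690
Discount per step: exp(-r*dt) = 0.974985
Stock lattice S(k, i) with i counting down-moves:
  k=0: S(0,0) = 1.0100
  k=1: S(1,0) = 1.1989; S(1,1) = 0.8509
  k=2: S(2,0) = 1.4232; S(2,1) = 1.0100; S(2,2) = 0.7168
  k=3: S(3,0) = 1.6893; S(3,1) = 1.1989; S(3,2) = 0.8509; S(3,3) = 0.6038
Terminal payoffs V(N, i) = max(S_T - K, 0):
  V(3,0) = 0.799349; V(3,1) = 0.308912; V(3,2) = 0.000000; V(3,3) = 0.000000
Backward induction: V(k, i) = exp(-r*dt) * [p * V(k+1, i) + (1-p) * V(k+1, i+1)].
  V(2,0) = exp(-r*dt) * [p*0.799349 + (1-p)*0.308912] = 0.555422
  V(2,1) = exp(-r*dt) * [p*0.308912 + (1-p)*0.000000] = 0.160137
  V(2,2) = exp(-r*dt) * [p*0.000000 + (1-p)*0.000000] = 0.000000
  V(1,0) = exp(-r*dt) * [p*0.555422 + (1-p)*0.160137] = 0.361043
  V(1,1) = exp(-r*dt) * [p*0.160137 + (1-p)*0.000000] = 0.083013
  V(0,0) = exp(-r*dt) * [p*0.361043 + (1-p)*0.083013] = 0.225065

Answer: Price = V(0,0) = 0.2251


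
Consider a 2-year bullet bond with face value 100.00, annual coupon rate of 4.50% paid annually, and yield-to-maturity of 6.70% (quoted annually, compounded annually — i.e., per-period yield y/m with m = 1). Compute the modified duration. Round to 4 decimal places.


Coupon per period c = face * coupon_rate / m = 4.500000
Periods per year m = 1; per-period yield y/m = 0.067000
Number of cashflows N = 2
Cashflows (t years, CF_t, discount factor 1/(1+y/m)^(m*t), PV):
  t = 1.0000: CF_t = 4.500000, DF = 0.937207, PV = 4.217432
  t = 2.0000: CF_t = 104.500000, DF = 0.878357, PV = 91.788326
Price P = sum_t PV_t = 96.005759
First compute Macaulay numerator sum_t t * PV_t:
  t * PV_t at t = 1.0000: 4.217432
  t * PV_t at t = 2.0000: 183.576653
Macaulay duration D = 187.794085 / 96.005759 = 1.956071
Modified duration = D / (1 + y/m) = 1.956071 / (1 + 0.067000) = 1.833244

Answer: Modified duration = 1.8332


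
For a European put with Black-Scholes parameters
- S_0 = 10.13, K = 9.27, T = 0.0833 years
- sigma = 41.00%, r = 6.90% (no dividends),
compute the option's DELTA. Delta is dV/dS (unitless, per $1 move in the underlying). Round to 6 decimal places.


Answer: Delta = -0.195593

Derivation:
d1 = 0.8574690996; d2 = 0.7391359682
phi(d1) = 0.2762179194; exp(-qT) = 1.0000000000; exp(-rT) = 0.9942687864
N(-d1) = 0.1955928425
Delta = -exp(-qT) * N(-d1) = -1.0000000000 * 0.1955928425 = -0.195593


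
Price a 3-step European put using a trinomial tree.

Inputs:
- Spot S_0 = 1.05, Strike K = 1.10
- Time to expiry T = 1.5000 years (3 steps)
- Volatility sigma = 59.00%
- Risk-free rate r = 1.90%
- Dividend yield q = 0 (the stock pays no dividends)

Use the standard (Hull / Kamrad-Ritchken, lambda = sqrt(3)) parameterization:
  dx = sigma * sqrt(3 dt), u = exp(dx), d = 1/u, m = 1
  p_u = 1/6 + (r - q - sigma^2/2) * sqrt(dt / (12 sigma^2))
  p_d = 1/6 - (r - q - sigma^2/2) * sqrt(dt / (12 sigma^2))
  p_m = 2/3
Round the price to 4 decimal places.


Answer: Price = V(0,0) = 0.2878

Derivation:
dt = T/N = 0.500000; dx = sigma*sqrt(3*dt) = 0.722599
u = exp(dx) = 2.059781; d = 1/u = 0.485489
p_u = 0.113024, p_m = 0.666667, p_d = 0.220310
Discount per step: exp(-r*dt) = 0.990545
Stock lattice S(k, j) with j the centered position index:
  k=0: S(0,+0) = 1.0500
  k=1: S(1,-1) = 0.5098; S(1,+0) = 1.0500; S(1,+1) = 2.1628
  k=2: S(2,-2) = 0.2475; S(2,-1) = 0.5098; S(2,+0) = 1.0500; S(2,+1) = 2.1628; S(2,+2) = 4.4548
  k=3: S(3,-3) = 0.1202; S(3,-2) = 0.2475; S(3,-1) = 0.5098; S(3,+0) = 1.0500; S(3,+1) = 2.1628; S(3,+2) = 4.4548; S(3,+3) = 9.1760
Terminal payoffs V(N, j) = max(K - S_T, 0):
  V(3,-3) = 0.979849; V(3,-2) = 0.852516; V(3,-1) = 0.590237; V(3,+0) = 0.050000; V(3,+1) = 0.000000; V(3,+2) = 0.000000; V(3,+3) = 0.000000
Backward induction: V(k, j) = exp(-r*dt) * [p_u * V(k+1, j+1) + p_m * V(k+1, j) + p_d * V(k+1, j-1)]
  V(2,-2) = exp(-r*dt) * [p_u*0.590237 + p_m*0.852516 + p_d*0.979849] = 0.842879
  V(2,-1) = exp(-r*dt) * [p_u*0.050000 + p_m*0.590237 + p_d*0.852516] = 0.581410
  V(2,+0) = exp(-r*dt) * [p_u*0.000000 + p_m*0.050000 + p_d*0.590237] = 0.161824
  V(2,+1) = exp(-r*dt) * [p_u*0.000000 + p_m*0.000000 + p_d*0.050000] = 0.010911
  V(2,+2) = exp(-r*dt) * [p_u*0.000000 + p_m*0.000000 + p_d*0.000000] = 0.000000
  V(1,-1) = exp(-r*dt) * [p_u*0.161824 + p_m*0.581410 + p_d*0.842879] = 0.585998
  V(1,+0) = exp(-r*dt) * [p_u*0.010911 + p_m*0.161824 + p_d*0.581410] = 0.234963
  V(1,+1) = exp(-r*dt) * [p_u*0.000000 + p_m*0.010911 + p_d*0.161824] = 0.042520
  V(0,+0) = exp(-r*dt) * [p_u*0.042520 + p_m*0.234963 + p_d*0.585998] = 0.287802


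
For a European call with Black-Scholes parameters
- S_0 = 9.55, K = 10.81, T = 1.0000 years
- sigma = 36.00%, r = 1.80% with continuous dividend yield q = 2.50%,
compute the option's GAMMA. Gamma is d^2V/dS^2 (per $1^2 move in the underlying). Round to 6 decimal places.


Answer: Gamma = 0.111281

Derivation:
d1 = -0.1836957699; d2 = -0.5436957699
phi(d1) = 0.3922677639; exp(-qT) = 0.9753099120; exp(-rT) = 0.9821610324
Gamma = exp(-qT) * phi(d1) / (S * sigma * sqrt(T)) = 0.9753099120 * 0.3922677639 / (9.5500 * 0.3600 * 1.0000000000) = 0.111281


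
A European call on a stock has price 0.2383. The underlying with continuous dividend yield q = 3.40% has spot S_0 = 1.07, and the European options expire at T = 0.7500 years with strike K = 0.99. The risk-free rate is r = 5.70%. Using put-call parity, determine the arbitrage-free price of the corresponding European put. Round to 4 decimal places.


Answer: Put price = 0.1438

Derivation:
Put-call parity: C - P = S_0 * exp(-qT) - K * exp(-rT).
S_0 * exp(-qT) = 1.0700 * 0.97482238 = 1.04305995
K * exp(-rT) = 0.9900 * 0.95815090 = 0.94856939
P = C - S*exp(-qT) + K*exp(-rT)
P = 0.2383 - 1.04305995 + 0.94856939 = 0.1438


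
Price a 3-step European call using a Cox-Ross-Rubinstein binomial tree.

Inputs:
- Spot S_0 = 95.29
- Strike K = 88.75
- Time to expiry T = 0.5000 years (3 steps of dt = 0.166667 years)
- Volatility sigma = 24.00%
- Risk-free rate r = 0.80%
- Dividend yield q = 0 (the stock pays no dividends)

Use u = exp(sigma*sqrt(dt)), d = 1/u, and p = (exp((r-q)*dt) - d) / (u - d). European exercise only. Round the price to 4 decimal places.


dt = T/N = 0.166667
u = exp(sigma*sqrt(dt)) = 1.102940; d = 1/u = 0.906667
p = (exp((r-q)*dt) - d) / (u - d) = 0.482322
Discount per step: exp(-r*dt) = 0.998668
Stock lattice S(k, i) with i counting down-moves:
  k=0: S(0,0) = 95.2900
  k=1: S(1,0) = 105.0992; S(1,1) = 86.3963
  k=2: S(2,0) = 115.9181; S(2,1) = 95.2900; S(2,2) = 78.3327
  k=3: S(3,0) = 127.8508; S(3,1) = 105.0992; S(3,2) = 86.3963; S(3,3) = 71.0217
Terminal payoffs V(N, i) = max(S_T - K, 0):
  V(3,0) = 39.100760; V(3,1) = 16.349179; V(3,2) = 0.000000; V(3,3) = 0.000000
Backward induction: V(k, i) = exp(-r*dt) * [p * V(k+1, i) + (1-p) * V(k+1, i+1)].
  V(2,0) = exp(-r*dt) * [p*39.100760 + (1-p)*16.349179] = 27.286371
  V(2,1) = exp(-r*dt) * [p*16.349179 + (1-p)*0.000000] = 7.875069
  V(2,2) = exp(-r*dt) * [p*0.000000 + (1-p)*0.000000] = 0.000000
  V(1,0) = exp(-r*dt) * [p*27.286371 + (1-p)*7.875069] = 17.214608
  V(1,1) = exp(-r*dt) * [p*7.875069 + (1-p)*0.000000] = 3.793262
  V(0,0) = exp(-r*dt) * [p*17.214608 + (1-p)*3.793262] = 10.252999

Answer: Price = V(0,0) = 10.2530


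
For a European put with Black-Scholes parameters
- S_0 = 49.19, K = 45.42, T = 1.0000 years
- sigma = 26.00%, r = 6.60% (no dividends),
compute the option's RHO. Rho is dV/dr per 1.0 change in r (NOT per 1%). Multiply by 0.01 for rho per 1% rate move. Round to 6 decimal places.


d1 = 0.6905300543; d2 = 0.4305300543
phi(d1) = 0.3143166345; exp(-qT) = 1.0000000000; exp(-rT) = 0.9361308643
N(-d2) = 0.3334050546
Rho = -K*T*exp(-rT)*N(-d2) = -45.4200 * 1.0000 * 0.9361308643 * 0.3334050546 = -14.176071

Answer: Rho = -14.176071


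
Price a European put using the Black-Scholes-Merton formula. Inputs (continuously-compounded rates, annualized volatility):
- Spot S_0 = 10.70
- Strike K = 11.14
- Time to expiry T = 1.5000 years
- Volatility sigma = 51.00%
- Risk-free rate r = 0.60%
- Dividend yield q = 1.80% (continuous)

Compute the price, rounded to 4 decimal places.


Answer: Price = 2.9540

Derivation:
d1 = (ln(S/K) + (r - q + 0.5*sigma^2) * T) / (sigma * sqrt(T)) = 0.21897559
d2 = d1 - sigma * sqrt(T) = -0.40564430
exp(-rT) = 0.99104038; exp(-qT) = 0.97336124
P = K * exp(-rT) * N(-d2) - S_0 * exp(-qT) * N(-d1)
N(-d1) = 0.41333453; N(-d2) = 0.65749801
P = 11.1400 * 0.99104038 * 0.65749801 - 10.7000 * 0.97336124 * 0.41333453 = 2.9540


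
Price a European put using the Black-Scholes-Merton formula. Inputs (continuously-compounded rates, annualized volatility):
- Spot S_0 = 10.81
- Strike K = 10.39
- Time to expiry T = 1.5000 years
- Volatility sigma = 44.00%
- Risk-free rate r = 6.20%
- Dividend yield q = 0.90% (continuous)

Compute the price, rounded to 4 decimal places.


d1 = (ln(S/K) + (r - q + 0.5*sigma^2) * T) / (sigma * sqrt(T)) = 0.49050629
d2 = d1 - sigma * sqrt(T) = -0.04838146
exp(-rT) = 0.91119350; exp(-qT) = 0.98659072
P = K * exp(-rT) * N(-d2) - S_0 * exp(-qT) * N(-d1)
N(-d1) = 0.31188784; N(-d2) = 0.51929388
P = 10.3900 * 0.91119350 * 0.51929388 - 10.8100 * 0.98659072 * 0.31188784 = 1.5900

Answer: Price = 1.5900


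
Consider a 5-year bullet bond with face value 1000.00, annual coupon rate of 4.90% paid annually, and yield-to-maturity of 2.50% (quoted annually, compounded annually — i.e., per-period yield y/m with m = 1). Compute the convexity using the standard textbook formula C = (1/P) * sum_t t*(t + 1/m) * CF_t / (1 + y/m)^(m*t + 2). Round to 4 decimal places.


Answer: Convexity = 25.3682

Derivation:
Coupon per period c = face * coupon_rate / m = 49.000000
Periods per year m = 1; per-period yield y/m = 0.025000
Number of cashflows N = 5
Cashflows (t years, CF_t, discount factor 1/(1+y/m)^(m*t), PV):
  t = 1.0000: CF_t = 49.000000, DF = 0.975610, PV = 47.804878
  t = 2.0000: CF_t = 49.000000, DF = 0.951814, PV = 46.638905
  t = 3.0000: CF_t = 49.000000, DF = 0.928599, PV = 45.501371
  t = 4.0000: CF_t = 49.000000, DF = 0.905951, PV = 44.391582
  t = 5.0000: CF_t = 1049.000000, DF = 0.883854, PV = 927.163148
Price P = sum_t PV_t = 1111.499884
Convexity numerator sum_t t*(t + 1/m) * CF_t / (1+y/m)^(m*t + 2):
  t = 1.0000: term = 91.002742
  t = 2.0000: term = 266.349490
  t = 3.0000: term = 519.706321
  t = 4.0000: term = 845.050929
  t = 5.0000: term = 26474.616948
Convexity = (1/P) * sum = 28196.726430 / 1111.499884 = 25.368178


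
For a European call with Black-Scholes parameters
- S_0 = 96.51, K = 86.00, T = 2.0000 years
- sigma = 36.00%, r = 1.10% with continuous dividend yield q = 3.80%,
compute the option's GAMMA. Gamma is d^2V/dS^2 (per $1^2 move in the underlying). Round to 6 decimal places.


d1 = 0.3749617038; d2 = -0.1341551787
phi(d1) = 0.3718604339; exp(-qT) = 0.9268162066; exp(-rT) = 0.9782402351
Gamma = exp(-qT) * phi(d1) / (S * sigma * sqrt(T)) = 0.9268162066 * 0.3718604339 / (96.5100 * 0.3600 * 1.4142135624) = 0.007014

Answer: Gamma = 0.007014


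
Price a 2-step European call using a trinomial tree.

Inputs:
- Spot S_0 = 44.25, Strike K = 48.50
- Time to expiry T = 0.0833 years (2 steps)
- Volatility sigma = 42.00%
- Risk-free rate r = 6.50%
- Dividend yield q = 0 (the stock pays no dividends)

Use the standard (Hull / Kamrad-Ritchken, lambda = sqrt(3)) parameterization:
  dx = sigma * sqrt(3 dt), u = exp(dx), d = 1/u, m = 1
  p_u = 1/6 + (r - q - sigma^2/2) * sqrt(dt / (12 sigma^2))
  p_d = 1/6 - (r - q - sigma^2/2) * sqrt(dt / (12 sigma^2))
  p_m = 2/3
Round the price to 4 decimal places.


Answer: Price = V(0,0) = 0.9072

Derivation:
dt = T/N = 0.041650; dx = sigma*sqrt(3*dt) = 0.148463
u = exp(dx) = 1.160050; d = 1/u = 0.862032
p_u = 0.163412, p_m = 0.666667, p_d = 0.169921
Discount per step: exp(-r*dt) = 0.997296
Stock lattice S(k, j) with j the centered position index:
  k=0: S(0,+0) = 44.2500
  k=1: S(1,-1) = 38.1449; S(1,+0) = 44.2500; S(1,+1) = 51.3322
  k=2: S(2,-2) = 32.8821; S(2,-1) = 38.1449; S(2,+0) = 44.2500; S(2,+1) = 51.3322; S(2,+2) = 59.5479
Terminal payoffs V(N, j) = max(S_T - K, 0):
  V(2,-2) = 0.000000; V(2,-1) = 0.000000; V(2,+0) = 0.000000; V(2,+1) = 2.832193; V(2,+2) = 11.047887
Backward induction: V(k, j) = exp(-r*dt) * [p_u * V(k+1, j+1) + p_m * V(k+1, j) + p_d * V(k+1, j-1)]
  V(1,-1) = exp(-r*dt) * [p_u*0.000000 + p_m*0.000000 + p_d*0.000000] = 0.000000
  V(1,+0) = exp(-r*dt) * [p_u*2.832193 + p_m*0.000000 + p_d*0.000000] = 0.461564
  V(1,+1) = exp(-r*dt) * [p_u*11.047887 + p_m*2.832193 + p_d*0.000000] = 3.683504
  V(0,+0) = exp(-r*dt) * [p_u*3.683504 + p_m*0.461564 + p_d*0.000000] = 0.907180


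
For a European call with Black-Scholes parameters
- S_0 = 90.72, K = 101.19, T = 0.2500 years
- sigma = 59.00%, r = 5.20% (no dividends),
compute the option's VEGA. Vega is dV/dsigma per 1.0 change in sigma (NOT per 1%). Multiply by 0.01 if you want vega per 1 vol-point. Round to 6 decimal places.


Answer: Vega = 17.809454

Derivation:
d1 = -0.1786766026; d2 = -0.4736766026
phi(d1) = 0.3926246560; exp(-qT) = 1.0000000000; exp(-rT) = 0.9870841350
Vega = S * exp(-qT) * phi(d1) * sqrt(T) = 90.7200 * 1.0000000000 * 0.3926246560 * 0.5000000000 = 17.809454


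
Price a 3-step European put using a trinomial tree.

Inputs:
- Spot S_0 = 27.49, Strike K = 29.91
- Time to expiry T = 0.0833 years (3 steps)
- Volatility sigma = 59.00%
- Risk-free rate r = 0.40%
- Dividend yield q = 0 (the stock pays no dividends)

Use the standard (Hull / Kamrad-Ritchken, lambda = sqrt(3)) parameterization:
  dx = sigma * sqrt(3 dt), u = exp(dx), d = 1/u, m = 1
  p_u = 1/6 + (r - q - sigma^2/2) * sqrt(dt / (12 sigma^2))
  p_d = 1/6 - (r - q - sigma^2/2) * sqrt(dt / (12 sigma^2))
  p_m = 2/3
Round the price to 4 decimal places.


dt = T/N = 0.027767; dx = sigma*sqrt(3*dt) = 0.170284
u = exp(dx) = 1.185642; d = 1/u = 0.843425
p_u = 0.152802, p_m = 0.666667, p_d = 0.180531
Discount per step: exp(-r*dt) = 0.999889
Stock lattice S(k, j) with j the centered position index:
  k=0: S(0,+0) = 27.4900
  k=1: S(1,-1) = 23.1858; S(1,+0) = 27.4900; S(1,+1) = 32.5933
  k=2: S(2,-2) = 19.5554; S(2,-1) = 23.1858; S(2,+0) = 27.4900; S(2,+1) = 32.5933; S(2,+2) = 38.6440
  k=3: S(3,-3) = 16.4936; S(3,-2) = 19.5554; S(3,-1) = 23.1858; S(3,+0) = 27.4900; S(3,+1) = 32.5933; S(3,+2) = 38.6440; S(3,+3) = 45.8179
Terminal payoffs V(N, j) = max(K - S_T, 0):
  V(3,-3) = 13.416448; V(3,-2) = 10.354555; V(3,-1) = 6.724246; V(3,+0) = 2.420000; V(3,+1) = 0.000000; V(3,+2) = 0.000000; V(3,+3) = 0.000000
Backward induction: V(k, j) = exp(-r*dt) * [p_u * V(k+1, j+1) + p_m * V(k+1, j) + p_d * V(k+1, j-1)]
  V(2,-2) = exp(-r*dt) * [p_u*6.724246 + p_m*10.354555 + p_d*13.416448] = 10.351451
  V(2,-1) = exp(-r*dt) * [p_u*2.420000 + p_m*6.724246 + p_d*10.354555] = 6.721183
  V(2,+0) = exp(-r*dt) * [p_u*0.000000 + p_m*2.420000 + p_d*6.724246] = 2.826954
  V(2,+1) = exp(-r*dt) * [p_u*0.000000 + p_m*0.000000 + p_d*2.420000] = 0.436836
  V(2,+2) = exp(-r*dt) * [p_u*0.000000 + p_m*0.000000 + p_d*0.000000] = 0.000000
  V(1,-1) = exp(-r*dt) * [p_u*2.826954 + p_m*6.721183 + p_d*10.351451] = 6.780758
  V(1,+0) = exp(-r*dt) * [p_u*0.436836 + p_m*2.826954 + p_d*6.721183] = 3.164415
  V(1,+1) = exp(-r*dt) * [p_u*0.000000 + p_m*0.436836 + p_d*2.826954] = 0.801488
  V(0,+0) = exp(-r*dt) * [p_u*0.801488 + p_m*3.164415 + p_d*6.780758] = 3.455832

Answer: Price = V(0,0) = 3.4558


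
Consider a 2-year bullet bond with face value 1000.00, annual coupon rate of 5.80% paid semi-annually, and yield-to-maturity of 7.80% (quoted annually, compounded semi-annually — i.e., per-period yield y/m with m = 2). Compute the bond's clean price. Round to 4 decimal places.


Coupon per period c = face * coupon_rate / m = 29.000000
Periods per year m = 2; per-period yield y/m = 0.039000
Number of cashflows N = 4
Cashflows (t years, CF_t, discount factor 1/(1+y/m)^(m*t), PV):
  t = 0.5000: CF_t = 29.000000, DF = 0.962464, PV = 27.911453
  t = 1.0000: CF_t = 29.000000, DF = 0.926337, PV = 26.863766
  t = 1.5000: CF_t = 29.000000, DF = 0.891566, PV = 25.855406
  t = 2.0000: CF_t = 1029.000000, DF = 0.858100, PV = 882.984713
Price P = sum_t PV_t = 963.615338

Answer: Price = 963.6153


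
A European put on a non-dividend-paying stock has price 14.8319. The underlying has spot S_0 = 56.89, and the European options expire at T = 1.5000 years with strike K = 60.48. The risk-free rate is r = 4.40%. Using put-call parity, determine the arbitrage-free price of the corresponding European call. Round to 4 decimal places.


Answer: Call price = 15.1047

Derivation:
Put-call parity: C - P = S_0 * exp(-qT) - K * exp(-rT).
S_0 * exp(-qT) = 56.8900 * 1.00000000 = 56.89000000
K * exp(-rT) = 60.4800 * 0.93613086 = 56.61719467
C = P + S*exp(-qT) - K*exp(-rT)
C = 14.8319 + 56.89000000 - 56.61719467 = 15.1047


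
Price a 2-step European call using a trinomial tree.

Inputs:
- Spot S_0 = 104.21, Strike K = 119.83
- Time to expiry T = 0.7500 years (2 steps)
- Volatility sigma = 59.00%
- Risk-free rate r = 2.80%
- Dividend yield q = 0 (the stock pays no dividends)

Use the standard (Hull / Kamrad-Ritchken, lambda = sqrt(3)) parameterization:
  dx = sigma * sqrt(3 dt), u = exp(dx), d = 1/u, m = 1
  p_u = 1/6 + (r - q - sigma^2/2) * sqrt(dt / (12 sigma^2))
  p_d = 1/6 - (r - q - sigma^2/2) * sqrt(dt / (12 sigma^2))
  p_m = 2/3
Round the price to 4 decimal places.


dt = T/N = 0.375000; dx = sigma*sqrt(3*dt) = 0.625790
u = exp(dx) = 1.869722; d = 1/u = 0.534839
p_u = 0.122907, p_m = 0.666667, p_d = 0.210426
Discount per step: exp(-r*dt) = 0.989555
Stock lattice S(k, j) with j the centered position index:
  k=0: S(0,+0) = 104.2100
  k=1: S(1,-1) = 55.7356; S(1,+0) = 104.2100; S(1,+1) = 194.8437
  k=2: S(2,-2) = 29.8096; S(2,-1) = 55.7356; S(2,+0) = 104.2100; S(2,+1) = 194.8437; S(2,+2) = 364.3034
Terminal payoffs V(N, j) = max(S_T - K, 0):
  V(2,-2) = 0.000000; V(2,-1) = 0.000000; V(2,+0) = 0.000000; V(2,+1) = 75.013680; V(2,+2) = 244.473422
Backward induction: V(k, j) = exp(-r*dt) * [p_u * V(k+1, j+1) + p_m * V(k+1, j) + p_d * V(k+1, j-1)]
  V(1,-1) = exp(-r*dt) * [p_u*0.000000 + p_m*0.000000 + p_d*0.000000] = 0.000000
  V(1,+0) = exp(-r*dt) * [p_u*75.013680 + p_m*0.000000 + p_d*0.000000] = 9.123402
  V(1,+1) = exp(-r*dt) * [p_u*244.473422 + p_m*75.013680 + p_d*0.000000] = 79.220404
  V(0,+0) = exp(-r*dt) * [p_u*79.220404 + p_m*9.123402 + p_d*0.000000] = 15.653775

Answer: Price = V(0,0) = 15.6538


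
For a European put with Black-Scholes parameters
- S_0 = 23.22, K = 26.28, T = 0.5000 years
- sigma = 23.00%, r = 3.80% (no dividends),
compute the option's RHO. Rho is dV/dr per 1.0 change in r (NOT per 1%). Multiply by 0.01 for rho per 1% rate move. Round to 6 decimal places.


Answer: Rho = -9.875546

Derivation:
d1 = -0.5630366481; d2 = -0.7256712078
phi(d1) = 0.3404647555; exp(-qT) = 1.0000000000; exp(-rT) = 0.9811793622
N(-d2) = 0.7659798217
Rho = -K*T*exp(-rT)*N(-d2) = -26.2800 * 0.5000 * 0.9811793622 * 0.7659798217 = -9.875546


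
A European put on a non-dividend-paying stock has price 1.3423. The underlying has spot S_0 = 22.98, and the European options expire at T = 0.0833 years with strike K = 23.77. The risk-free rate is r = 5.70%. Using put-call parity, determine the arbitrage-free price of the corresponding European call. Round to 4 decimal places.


Answer: Call price = 0.6649

Derivation:
Put-call parity: C - P = S_0 * exp(-qT) - K * exp(-rT).
S_0 * exp(-qT) = 22.9800 * 1.00000000 = 22.98000000
K * exp(-rT) = 23.7700 * 0.99526315 = 23.65740518
C = P + S*exp(-qT) - K*exp(-rT)
C = 1.3423 + 22.98000000 - 23.65740518 = 0.6649


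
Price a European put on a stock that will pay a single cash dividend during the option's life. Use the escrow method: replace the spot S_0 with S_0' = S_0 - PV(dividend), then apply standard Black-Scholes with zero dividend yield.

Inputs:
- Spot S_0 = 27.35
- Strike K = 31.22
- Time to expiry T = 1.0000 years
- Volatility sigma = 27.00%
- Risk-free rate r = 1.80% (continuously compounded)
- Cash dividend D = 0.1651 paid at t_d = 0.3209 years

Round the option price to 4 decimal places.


Answer: Price = 5.1461

Derivation:
PV(D) = D * exp(-r * t_d) = 0.1651 * 0.99424045 = 0.16414910
S_0' = S_0 - PV(D) = 27.3500 - 0.16414910 = 27.18585090
d1 = (ln(S_0'/K) + (r + sigma^2/2)*T) / (sigma*sqrt(T)) = -0.31078617
d2 = d1 - sigma*sqrt(T) = -0.58078617
exp(-rT) = 0.98216103
N(-d1) = 0.62201841; N(-d2) = 0.71930771
P = K * exp(-rT) * N(-d2) - S_0' * N(-d1) = 31.2200 * 0.98216103 * 0.71930771 - 27.18585090 * 0.62201841 = 5.1461


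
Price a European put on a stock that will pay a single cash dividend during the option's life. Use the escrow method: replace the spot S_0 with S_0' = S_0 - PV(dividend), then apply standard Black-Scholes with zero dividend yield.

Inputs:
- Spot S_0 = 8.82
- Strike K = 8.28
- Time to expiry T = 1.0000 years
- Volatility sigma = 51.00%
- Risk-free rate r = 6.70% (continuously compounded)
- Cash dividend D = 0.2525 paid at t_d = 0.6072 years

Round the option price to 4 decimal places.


PV(D) = D * exp(-r * t_d) = 0.2525 * 0.96013402 = 0.24243384
S_0' = S_0 - PV(D) = 8.8200 - 0.24243384 = 8.57756616
d1 = (ln(S_0'/K) + (r + sigma^2/2)*T) / (sigma*sqrt(T)) = 0.45560243
d2 = d1 - sigma*sqrt(T) = -0.05439757
exp(-rT) = 0.93519520
N(-d1) = 0.32433795; N(-d2) = 0.52169079
P = K * exp(-rT) * N(-d2) - S_0' * N(-d1) = 8.2800 * 0.93519520 * 0.52169079 - 8.57756616 * 0.32433795 = 1.2576

Answer: Price = 1.2576


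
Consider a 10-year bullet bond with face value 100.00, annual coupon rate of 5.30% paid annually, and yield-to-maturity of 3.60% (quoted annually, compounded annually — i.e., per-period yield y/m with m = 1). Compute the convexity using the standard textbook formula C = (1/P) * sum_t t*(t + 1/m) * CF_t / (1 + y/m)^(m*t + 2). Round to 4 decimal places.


Coupon per period c = face * coupon_rate / m = 5.300000
Periods per year m = 1; per-period yield y/m = 0.036000
Number of cashflows N = 10
Cashflows (t years, CF_t, discount factor 1/(1+y/m)^(m*t), PV):
  t = 1.0000: CF_t = 5.300000, DF = 0.965251, PV = 5.115830
  t = 2.0000: CF_t = 5.300000, DF = 0.931709, PV = 4.938060
  t = 3.0000: CF_t = 5.300000, DF = 0.899333, PV = 4.766467
  t = 4.0000: CF_t = 5.300000, DF = 0.868082, PV = 4.600837
  t = 5.0000: CF_t = 5.300000, DF = 0.837917, PV = 4.440962
  t = 6.0000: CF_t = 5.300000, DF = 0.808801, PV = 4.286643
  t = 7.0000: CF_t = 5.300000, DF = 0.780696, PV = 4.137686
  t = 8.0000: CF_t = 5.300000, DF = 0.753567, PV = 3.993906
  t = 9.0000: CF_t = 5.300000, DF = 0.727381, PV = 3.855122
  t = 10.0000: CF_t = 105.300000, DF = 0.702106, PV = 73.931721
Price P = sum_t PV_t = 114.067235
Convexity numerator sum_t t*(t + 1/m) * CF_t / (1+y/m)^(m*t + 2):
  t = 1.0000: term = 9.532934
  t = 2.0000: term = 27.605022
  t = 3.0000: term = 53.291548
  t = 4.0000: term = 85.732864
  t = 5.0000: term = 124.130595
  t = 6.0000: term = 167.744047
  t = 7.0000: term = 215.886804
  t = 8.0000: term = 267.923502
  t = 9.0000: term = 323.266774
  t = 10.0000: term = 7577.116967
Convexity = (1/P) * sum = 8852.231058 / 114.067235 = 77.605380

Answer: Convexity = 77.6054


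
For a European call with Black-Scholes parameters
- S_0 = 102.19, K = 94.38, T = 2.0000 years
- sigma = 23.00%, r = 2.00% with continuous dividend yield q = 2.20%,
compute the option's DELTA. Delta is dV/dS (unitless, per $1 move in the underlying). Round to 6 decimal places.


Answer: Delta = 0.625361

Derivation:
d1 = 0.3947643096; d2 = 0.0694951902
phi(d1) = 0.3690371497; exp(-qT) = 0.9569539575; exp(-rT) = 0.9607894392
N(d1) = 0.6534915815
Delta = exp(-qT) * N(d1) = 0.9569539575 * 0.6534915815 = 0.625361


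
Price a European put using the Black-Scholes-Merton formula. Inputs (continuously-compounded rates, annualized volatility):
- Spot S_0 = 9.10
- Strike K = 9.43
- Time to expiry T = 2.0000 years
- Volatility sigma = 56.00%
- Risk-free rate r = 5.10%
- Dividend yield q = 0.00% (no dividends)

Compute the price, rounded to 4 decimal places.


d1 = (ln(S/K) + (r - q + 0.5*sigma^2) * T) / (sigma * sqrt(T)) = 0.47979508
d2 = d1 - sigma * sqrt(T) = -0.31216452
exp(-rT) = 0.90302955; exp(-qT) = 1.00000000
P = K * exp(-rT) * N(-d2) - S_0 * exp(-qT) * N(-d1)
N(-d1) = 0.31568656; N(-d2) = 0.62254225
P = 9.4300 * 0.90302955 * 0.62254225 - 9.1000 * 1.00000000 * 0.31568656 = 2.4286

Answer: Price = 2.4286


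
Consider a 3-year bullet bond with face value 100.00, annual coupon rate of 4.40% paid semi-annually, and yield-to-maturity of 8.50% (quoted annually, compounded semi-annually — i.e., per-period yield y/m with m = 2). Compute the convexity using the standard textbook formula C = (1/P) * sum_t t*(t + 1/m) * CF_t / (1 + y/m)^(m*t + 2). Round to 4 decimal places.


Answer: Convexity = 8.9457

Derivation:
Coupon per period c = face * coupon_rate / m = 2.200000
Periods per year m = 2; per-period yield y/m = 0.042500
Number of cashflows N = 6
Cashflows (t years, CF_t, discount factor 1/(1+y/m)^(m*t), PV):
  t = 0.5000: CF_t = 2.200000, DF = 0.959233, PV = 2.110312
  t = 1.0000: CF_t = 2.200000, DF = 0.920127, PV = 2.024280
  t = 1.5000: CF_t = 2.200000, DF = 0.882616, PV = 1.941755
  t = 2.0000: CF_t = 2.200000, DF = 0.846634, PV = 1.862595
  t = 2.5000: CF_t = 2.200000, DF = 0.812119, PV = 1.786662
  t = 3.0000: CF_t = 102.200000, DF = 0.779011, PV = 79.614929
Price P = sum_t PV_t = 89.340533
Convexity numerator sum_t t*(t + 1/m) * CF_t / (1+y/m)^(m*t + 2):
  t = 0.5000: term = 0.970878
  t = 1.0000: term = 2.793892
  t = 1.5000: term = 5.359986
  t = 2.0000: term = 8.569122
  t = 2.5000: term = 12.329671
  t = 3.0000: term = 769.186557
Convexity = (1/P) * sum = 799.210106 / 89.340533 = 8.945661


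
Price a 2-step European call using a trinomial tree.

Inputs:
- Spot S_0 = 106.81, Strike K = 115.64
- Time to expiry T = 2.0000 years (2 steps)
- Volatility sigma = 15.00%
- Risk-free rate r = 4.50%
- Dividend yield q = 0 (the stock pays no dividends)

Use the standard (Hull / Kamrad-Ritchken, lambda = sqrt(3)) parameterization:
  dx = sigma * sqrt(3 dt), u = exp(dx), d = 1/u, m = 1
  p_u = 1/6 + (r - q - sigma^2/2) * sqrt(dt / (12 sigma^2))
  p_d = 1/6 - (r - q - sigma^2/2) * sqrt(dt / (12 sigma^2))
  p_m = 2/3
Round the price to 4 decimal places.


dt = T/N = 1.000000; dx = sigma*sqrt(3*dt) = 0.259808
u = exp(dx) = 1.296681; d = 1/u = 0.771200
p_u = 0.231619, p_m = 0.666667, p_d = 0.101715
Discount per step: exp(-r*dt) = 0.955997
Stock lattice S(k, j) with j the centered position index:
  k=0: S(0,+0) = 106.8100
  k=1: S(1,-1) = 82.3719; S(1,+0) = 106.8100; S(1,+1) = 138.4985
  k=2: S(2,-2) = 63.5252; S(2,-1) = 82.3719; S(2,+0) = 106.8100; S(2,+1) = 138.4985; S(2,+2) = 179.5883
Terminal payoffs V(N, j) = max(S_T - K, 0):
  V(2,-2) = 0.000000; V(2,-1) = 0.000000; V(2,+0) = 0.000000; V(2,+1) = 22.858456; V(2,+2) = 63.948262
Backward induction: V(k, j) = exp(-r*dt) * [p_u * V(k+1, j+1) + p_m * V(k+1, j) + p_d * V(k+1, j-1)]
  V(1,-1) = exp(-r*dt) * [p_u*0.000000 + p_m*0.000000 + p_d*0.000000] = 0.000000
  V(1,+0) = exp(-r*dt) * [p_u*22.858456 + p_m*0.000000 + p_d*0.000000] = 5.061474
  V(1,+1) = exp(-r*dt) * [p_u*63.948262 + p_m*22.858456 + p_d*0.000000] = 28.728275
  V(0,+0) = exp(-r*dt) * [p_u*28.728275 + p_m*5.061474 + p_d*0.000000] = 9.587047

Answer: Price = V(0,0) = 9.5870


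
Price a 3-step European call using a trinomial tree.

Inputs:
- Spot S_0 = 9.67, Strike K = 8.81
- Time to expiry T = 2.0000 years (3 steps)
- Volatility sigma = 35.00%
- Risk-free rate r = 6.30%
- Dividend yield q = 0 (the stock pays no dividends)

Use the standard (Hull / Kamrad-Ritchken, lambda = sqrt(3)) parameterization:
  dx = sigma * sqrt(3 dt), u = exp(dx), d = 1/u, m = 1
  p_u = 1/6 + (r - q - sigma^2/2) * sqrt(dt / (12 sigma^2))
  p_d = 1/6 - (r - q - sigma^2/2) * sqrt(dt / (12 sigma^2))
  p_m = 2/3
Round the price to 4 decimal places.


dt = T/N = 0.666667; dx = sigma*sqrt(3*dt) = 0.494975
u = exp(dx) = 1.640457; d = 1/u = 0.609586
p_u = 0.167845, p_m = 0.666667, p_d = 0.165488
Discount per step: exp(-r*dt) = 0.958870
Stock lattice S(k, j) with j the centered position index:
  k=0: S(0,+0) = 9.6700
  k=1: S(1,-1) = 5.8947; S(1,+0) = 9.6700; S(1,+1) = 15.8632
  k=2: S(2,-2) = 3.5933; S(2,-1) = 5.8947; S(2,+0) = 9.6700; S(2,+1) = 15.8632; S(2,+2) = 26.0229
  k=3: S(3,-3) = 2.1904; S(3,-2) = 3.5933; S(3,-1) = 5.8947; S(3,+0) = 9.6700; S(3,+1) = 15.8632; S(3,+2) = 26.0229; S(3,+3) = 42.6895
Terminal payoffs V(N, j) = max(S_T - K, 0):
  V(3,-3) = 0.000000; V(3,-2) = 0.000000; V(3,-1) = 0.000000; V(3,+0) = 0.860000; V(3,+1) = 7.053217; V(3,+2) = 17.212923; V(3,+3) = 33.879481
Backward induction: V(k, j) = exp(-r*dt) * [p_u * V(k+1, j+1) + p_m * V(k+1, j) + p_d * V(k+1, j-1)]
  V(2,-2) = exp(-r*dt) * [p_u*0.000000 + p_m*0.000000 + p_d*0.000000] = 0.000000
  V(2,-1) = exp(-r*dt) * [p_u*0.860000 + p_m*0.000000 + p_d*0.000000] = 0.138410
  V(2,+0) = exp(-r*dt) * [p_u*7.053217 + p_m*0.860000 + p_d*0.000000] = 1.684909
  V(2,+1) = exp(-r*dt) * [p_u*17.212923 + p_m*7.053217 + p_d*0.860000] = 7.415487
  V(2,+2) = exp(-r*dt) * [p_u*33.879481 + p_m*17.212923 + p_d*7.053217] = 17.575137
  V(1,-1) = exp(-r*dt) * [p_u*1.684909 + p_m*0.138410 + p_d*0.000000] = 0.359650
  V(1,+0) = exp(-r*dt) * [p_u*7.415487 + p_m*1.684909 + p_d*0.138410] = 2.292496
  V(1,+1) = exp(-r*dt) * [p_u*17.575137 + p_m*7.415487 + p_d*1.684909] = 7.836260
  V(0,+0) = exp(-r*dt) * [p_u*7.836260 + p_m*2.292496 + p_d*0.359650] = 2.783721

Answer: Price = V(0,0) = 2.7837
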